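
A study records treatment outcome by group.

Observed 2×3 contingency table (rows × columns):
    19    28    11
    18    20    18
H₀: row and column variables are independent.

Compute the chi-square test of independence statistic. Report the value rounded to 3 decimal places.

test statistic = 3.016

Row totals [58, 56], col totals [37, 48, 29], n=114
χ² = (19−18.82)²/18.82 + (28−24.42)²/24.42 + (11−14.75)²/14.75 + (18−18.18)²/18.18 + (20−23.58)²/23.58 + (18−14.25)²/14.25 = 3.0159
df = 2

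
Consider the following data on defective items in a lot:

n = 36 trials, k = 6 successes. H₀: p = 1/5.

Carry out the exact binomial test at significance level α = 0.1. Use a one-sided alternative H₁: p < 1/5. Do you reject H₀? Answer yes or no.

Exact binomial: n=36, k=6, p₀=1/5=0.2000
P(X≤6) from Σ C(n,i)·p₀^i·(1−p₀)^(n−i)
p-value (one-sided, H₁ less) = 0.40069
At α=0.1: p ≥ α → fail to reject H₀

reject H₀: no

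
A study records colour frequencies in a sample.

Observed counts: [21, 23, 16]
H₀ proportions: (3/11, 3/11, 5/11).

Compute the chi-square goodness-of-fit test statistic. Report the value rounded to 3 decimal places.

test statistic = 8.664

n = 60; E_i = n·p_i = [16.36, 16.36, 27.27]
χ² = (21−16.36)²/16.36 + (23−16.36)²/16.36 + (16−27.27)²/27.27 = 8.6644
df = 2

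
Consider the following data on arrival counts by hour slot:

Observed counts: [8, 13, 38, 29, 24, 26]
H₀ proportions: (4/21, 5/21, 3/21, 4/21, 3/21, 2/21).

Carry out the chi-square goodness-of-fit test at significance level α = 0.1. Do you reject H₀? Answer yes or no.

reject H₀: yes

n = 138; E_i = n·p_i = [26.29, 32.86, 19.71, 26.29, 19.71, 13.14]
χ² = (8−26.29)²/26.29 + (13−32.86)²/32.86 + (38−19.71)²/19.71 + (29−26.29)²/26.29 + (24−19.71)²/19.71 + (26−13.14)²/13.14 = 55.4714
df = 5
p-value (upper-tail) = 0.00000
At α=0.1: p < α → reject H₀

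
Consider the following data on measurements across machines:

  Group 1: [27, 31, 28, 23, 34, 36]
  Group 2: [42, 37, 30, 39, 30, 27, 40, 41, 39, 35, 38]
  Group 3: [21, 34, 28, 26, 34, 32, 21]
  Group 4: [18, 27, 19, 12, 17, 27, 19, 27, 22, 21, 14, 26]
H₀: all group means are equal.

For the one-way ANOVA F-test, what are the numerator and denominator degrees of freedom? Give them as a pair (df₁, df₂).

degrees of freedom = [3, 32]

k = 4 groups, N = 36 total
df = (k−1, N−k) = (4−1, 36−4) = (3, 32)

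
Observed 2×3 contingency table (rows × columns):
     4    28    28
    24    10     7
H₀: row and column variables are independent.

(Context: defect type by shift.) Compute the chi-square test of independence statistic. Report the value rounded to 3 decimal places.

Row totals [60, 41], col totals [28, 38, 35], n=101
χ² = (4−16.63)²/16.63 + (28−22.57)²/22.57 + (28−20.79)²/20.79 + (24−11.37)²/11.37 + (10−15.43)²/15.43 + (7−14.21)²/14.21 = 33.0058
df = 2

test statistic = 33.006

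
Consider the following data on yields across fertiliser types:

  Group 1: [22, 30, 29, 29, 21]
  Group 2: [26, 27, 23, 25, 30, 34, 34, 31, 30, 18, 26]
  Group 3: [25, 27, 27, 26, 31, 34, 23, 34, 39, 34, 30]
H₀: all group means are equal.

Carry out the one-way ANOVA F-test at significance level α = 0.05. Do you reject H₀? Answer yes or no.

Group means [26.20, 27.64, 30.00], grand mean 28.333
SSB = Σnᵢ(x̄ᵢ−x̄)² = 58.655; SSW = ΣΣ(x−x̄ᵢ)² = 543.345
MSB = 58.655/2 = 29.3273; MSW = 543.345/24 = 22.6394
F = MSB/MSW = 1.2954
df = (2, 24)
p-value (upper-tail) = 0.29225
At α=0.05: p ≥ α → fail to reject H₀

reject H₀: no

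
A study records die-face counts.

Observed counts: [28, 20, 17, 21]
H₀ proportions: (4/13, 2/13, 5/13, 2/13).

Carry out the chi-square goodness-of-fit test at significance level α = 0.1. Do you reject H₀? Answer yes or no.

reject H₀: yes

n = 86; E_i = n·p_i = [26.46, 13.23, 33.08, 13.23]
χ² = (28−26.46)²/26.46 + (20−13.23)²/13.23 + (17−33.08)²/33.08 + (21−13.23)²/13.23 = 15.9291
df = 3
p-value (upper-tail) = 0.00117
At α=0.1: p < α → reject H₀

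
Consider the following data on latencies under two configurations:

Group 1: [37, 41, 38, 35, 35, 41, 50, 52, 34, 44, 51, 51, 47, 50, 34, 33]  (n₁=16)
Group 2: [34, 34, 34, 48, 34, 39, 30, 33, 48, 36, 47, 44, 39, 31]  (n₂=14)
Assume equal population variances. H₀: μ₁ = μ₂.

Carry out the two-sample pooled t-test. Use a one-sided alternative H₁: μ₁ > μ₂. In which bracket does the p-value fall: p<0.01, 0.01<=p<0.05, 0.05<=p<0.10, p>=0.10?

x̄₁=42.062, s₁=7.160, n₁=16
x̄₂=37.929, s₂=6.354, n₂=14
s_p² = [15·7.160² + 13·6.354²]/28 = 46.2095
SE = √(s_p²·(1/16+1/14)) = 2.4877
t = (42.062−37.929)/2.4877 = 1.6617
df = 28
p-value (one-sided, H₁ greater) = 0.05386
→ bracket: 0.05<=p<0.10

p-value bracket: 0.05<=p<0.10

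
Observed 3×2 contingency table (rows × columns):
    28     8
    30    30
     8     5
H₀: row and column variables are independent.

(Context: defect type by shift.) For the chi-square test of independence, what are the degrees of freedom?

degrees of freedom = 2

df = (r−1)(c−1) = (3−1)·(2−1) = 2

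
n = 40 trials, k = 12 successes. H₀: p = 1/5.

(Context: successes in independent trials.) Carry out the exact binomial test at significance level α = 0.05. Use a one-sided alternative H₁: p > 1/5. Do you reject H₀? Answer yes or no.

Exact binomial: n=40, k=12, p₀=1/5=0.2000
P(X≥12) from Σ C(n,i)·p₀^i·(1−p₀)^(n−i)
p-value (one-sided, H₁ greater) = 0.08751
At α=0.05: p ≥ α → fail to reject H₀

reject H₀: no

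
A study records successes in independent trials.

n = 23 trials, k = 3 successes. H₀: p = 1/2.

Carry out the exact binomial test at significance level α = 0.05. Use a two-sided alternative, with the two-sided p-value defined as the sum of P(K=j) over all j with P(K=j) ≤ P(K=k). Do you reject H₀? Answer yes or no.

Exact binomial: n=23, k=3, p₀=1/2=0.5000
P(X=j) = C(n,j)·p₀^j·(1−p₀)^(n−j); p = Σ P(X=j) over j with P(X=j) ≤ P(X=3)
p-value (two-sided) = 0.00049
At α=0.05: p < α → reject H₀

reject H₀: yes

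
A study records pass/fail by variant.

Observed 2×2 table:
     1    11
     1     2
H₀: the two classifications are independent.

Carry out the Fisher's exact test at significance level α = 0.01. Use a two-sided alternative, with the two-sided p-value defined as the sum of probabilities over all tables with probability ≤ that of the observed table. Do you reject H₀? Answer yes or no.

Margins: r₁=12, r₂=3, c₁=2, c₂=13, n=15
p_obs = C(12,1)·C(3,1)/C(15,2); sum pmf over tables with pmf ≤ p_obs
p-value (two-sided) = 0.37143
At α=0.01: p ≥ α → fail to reject H₀

reject H₀: no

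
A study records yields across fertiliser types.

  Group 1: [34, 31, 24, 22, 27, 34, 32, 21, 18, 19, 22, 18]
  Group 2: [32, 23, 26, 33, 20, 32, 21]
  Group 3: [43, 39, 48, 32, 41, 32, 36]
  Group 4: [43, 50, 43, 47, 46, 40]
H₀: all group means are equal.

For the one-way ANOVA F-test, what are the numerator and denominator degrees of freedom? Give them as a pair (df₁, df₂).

degrees of freedom = [3, 28]

k = 4 groups, N = 32 total
df = (k−1, N−k) = (4−1, 32−4) = (3, 28)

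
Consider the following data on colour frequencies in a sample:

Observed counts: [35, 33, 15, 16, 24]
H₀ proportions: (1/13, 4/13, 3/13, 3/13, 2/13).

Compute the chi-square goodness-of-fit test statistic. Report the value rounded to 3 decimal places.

n = 123; E_i = n·p_i = [9.46, 37.85, 28.38, 28.38, 18.92]
χ² = (35−9.46)²/9.46 + (33−37.85)²/37.85 + (15−28.38)²/28.38 + (16−28.38)²/28.38 + (24−18.92)²/18.92 = 82.6308
df = 4

test statistic = 82.631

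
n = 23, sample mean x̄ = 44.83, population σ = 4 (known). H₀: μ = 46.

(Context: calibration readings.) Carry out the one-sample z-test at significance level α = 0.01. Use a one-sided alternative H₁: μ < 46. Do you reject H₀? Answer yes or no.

reject H₀: no

SE = σ/√n = 4/√23 = 0.8341
z = (x̄−μ₀)/SE = (44.83−46)/0.8341 = -1.4028
p-value (one-sided, H₁ less) = 0.08034
At α=0.01: p ≥ α → fail to reject H₀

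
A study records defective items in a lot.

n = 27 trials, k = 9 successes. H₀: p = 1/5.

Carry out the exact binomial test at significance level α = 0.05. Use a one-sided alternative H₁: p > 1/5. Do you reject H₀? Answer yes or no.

Exact binomial: n=27, k=9, p₀=1/5=0.2000
P(X≥9) from Σ C(n,i)·p₀^i·(1−p₀)^(n−i)
p-value (one-sided, H₁ greater) = 0.07365
At α=0.05: p ≥ α → fail to reject H₀

reject H₀: no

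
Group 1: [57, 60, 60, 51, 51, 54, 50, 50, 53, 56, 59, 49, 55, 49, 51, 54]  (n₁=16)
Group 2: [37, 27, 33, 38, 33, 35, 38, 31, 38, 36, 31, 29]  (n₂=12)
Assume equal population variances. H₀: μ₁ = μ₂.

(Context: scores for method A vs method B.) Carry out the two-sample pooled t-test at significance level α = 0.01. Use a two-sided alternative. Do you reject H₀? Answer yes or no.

reject H₀: yes

x̄₁=53.688, s₁=3.825, n₁=16
x̄₂=33.833, s₂=3.762, n₂=12
s_p² = [15·3.825² + 11·3.762²]/26 = 14.4271
SE = √(s_p²·(1/16+1/12)) = 1.4505
t = (53.688−33.833)/1.4505 = 13.6878
df = 26
p-value (two-sided) = 0.00000
At α=0.01: p < α → reject H₀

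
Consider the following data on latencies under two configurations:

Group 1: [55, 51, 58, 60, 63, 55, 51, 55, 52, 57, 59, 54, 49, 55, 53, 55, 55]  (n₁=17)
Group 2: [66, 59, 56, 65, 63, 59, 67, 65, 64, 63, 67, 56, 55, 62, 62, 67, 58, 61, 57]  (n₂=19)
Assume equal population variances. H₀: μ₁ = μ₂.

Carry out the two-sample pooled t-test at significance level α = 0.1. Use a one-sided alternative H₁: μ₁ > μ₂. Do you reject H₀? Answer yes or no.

reject H₀: no

x̄₁=55.118, s₁=3.533, n₁=17
x̄₂=61.684, s₂=4.042, n₂=19
s_p² = [16·3.533² + 18·4.042²]/34 = 14.5256
SE = √(s_p²·(1/17+1/19)) = 1.2724
t = (55.118−61.684)/1.2724 = -5.1609
df = 34
p-value (one-sided, H₁ greater) = 0.99999
At α=0.1: p ≥ α → fail to reject H₀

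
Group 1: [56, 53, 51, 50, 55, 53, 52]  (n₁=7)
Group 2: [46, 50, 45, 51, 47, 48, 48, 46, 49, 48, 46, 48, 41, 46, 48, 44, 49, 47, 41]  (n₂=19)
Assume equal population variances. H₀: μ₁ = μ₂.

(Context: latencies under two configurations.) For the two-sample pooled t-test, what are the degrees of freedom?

degrees of freedom = 24

df = n₁ + n₂ − 2 = 7 + 19 − 2 = 24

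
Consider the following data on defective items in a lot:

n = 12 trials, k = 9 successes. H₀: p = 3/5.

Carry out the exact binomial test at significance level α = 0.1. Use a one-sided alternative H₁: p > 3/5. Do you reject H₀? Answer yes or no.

reject H₀: no

Exact binomial: n=12, k=9, p₀=3/5=0.6000
P(X≥9) from Σ C(n,i)·p₀^i·(1−p₀)^(n−i)
p-value (one-sided, H₁ greater) = 0.22534
At α=0.1: p ≥ α → fail to reject H₀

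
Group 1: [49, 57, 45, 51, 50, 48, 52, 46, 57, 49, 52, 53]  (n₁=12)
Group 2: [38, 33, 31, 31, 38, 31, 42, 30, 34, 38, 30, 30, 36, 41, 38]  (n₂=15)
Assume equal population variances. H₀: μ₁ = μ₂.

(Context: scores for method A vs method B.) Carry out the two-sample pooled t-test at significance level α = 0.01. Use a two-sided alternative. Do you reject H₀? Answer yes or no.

x̄₁=50.750, s₁=3.769, n₁=12
x̄₂=34.733, s₂=4.217, n₂=15
s_p² = [11·3.769² + 14·4.217²]/25 = 16.2073
SE = √(s_p²·(1/12+1/15)) = 1.5592
t = (50.750−34.733)/1.5592 = 10.2724
df = 25
p-value (two-sided) = 0.00000
At α=0.01: p < α → reject H₀

reject H₀: yes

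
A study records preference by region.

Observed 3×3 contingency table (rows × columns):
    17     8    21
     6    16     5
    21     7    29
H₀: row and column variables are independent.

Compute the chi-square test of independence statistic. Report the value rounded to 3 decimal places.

test statistic = 24.284

Row totals [46, 27, 57], col totals [44, 31, 55], n=130
χ² = (17−15.57)²/15.57 + (8−10.97)²/10.97 + (21−19.46)²/19.46 + (6−9.14)²/9.14 + (16−6.44)²/6.44 + (5−11.42)²/11.42 + (21−19.29)²/19.29 + (7−13.59)²/13.59 + (29−24.12)²/24.12 = 24.2837
df = 4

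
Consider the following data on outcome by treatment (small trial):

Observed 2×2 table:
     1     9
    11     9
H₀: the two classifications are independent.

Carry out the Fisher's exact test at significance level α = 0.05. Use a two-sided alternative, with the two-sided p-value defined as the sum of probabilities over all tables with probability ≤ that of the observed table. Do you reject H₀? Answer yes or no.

Margins: r₁=10, r₂=20, c₁=12, c₂=18, n=30
p_obs = C(10,1)·C(20,11)/C(30,12); sum pmf over tables with pmf ≤ p_obs
p-value (two-sided) = 0.02353
At α=0.05: p < α → reject H₀

reject H₀: yes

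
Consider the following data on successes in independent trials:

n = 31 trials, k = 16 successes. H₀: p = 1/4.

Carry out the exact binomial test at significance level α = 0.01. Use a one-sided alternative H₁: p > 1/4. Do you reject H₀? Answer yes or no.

reject H₀: yes

Exact binomial: n=31, k=16, p₀=1/4=0.2500
P(X≥16) from Σ C(n,i)·p₀^i·(1−p₀)^(n−i)
p-value (one-sided, H₁ greater) = 0.00130
At α=0.01: p < α → reject H₀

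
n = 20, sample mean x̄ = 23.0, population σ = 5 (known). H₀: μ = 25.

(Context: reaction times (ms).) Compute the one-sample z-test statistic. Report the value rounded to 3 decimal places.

test statistic = -1.789

SE = σ/√n = 5/√20 = 1.1180
z = (x̄−μ₀)/SE = (23.0−25)/1.1180 = -1.7889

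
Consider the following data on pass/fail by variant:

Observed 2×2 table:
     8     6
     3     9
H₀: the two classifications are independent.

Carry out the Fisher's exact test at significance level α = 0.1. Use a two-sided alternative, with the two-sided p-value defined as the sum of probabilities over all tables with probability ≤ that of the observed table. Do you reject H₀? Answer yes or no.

reject H₀: no

Margins: r₁=14, r₂=12, c₁=11, c₂=15, n=26
p_obs = C(14,8)·C(12,3)/C(26,11); sum pmf over tables with pmf ≤ p_obs
p-value (two-sided) = 0.13025
At α=0.1: p ≥ α → fail to reject H₀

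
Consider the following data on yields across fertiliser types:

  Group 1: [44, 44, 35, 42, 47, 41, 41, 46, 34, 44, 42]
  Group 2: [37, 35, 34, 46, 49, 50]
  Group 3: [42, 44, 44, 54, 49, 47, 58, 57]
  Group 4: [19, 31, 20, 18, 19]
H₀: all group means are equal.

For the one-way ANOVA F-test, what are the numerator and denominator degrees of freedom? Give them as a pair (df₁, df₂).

k = 4 groups, N = 30 total
df = (k−1, N−k) = (4−1, 30−4) = (3, 26)

degrees of freedom = [3, 26]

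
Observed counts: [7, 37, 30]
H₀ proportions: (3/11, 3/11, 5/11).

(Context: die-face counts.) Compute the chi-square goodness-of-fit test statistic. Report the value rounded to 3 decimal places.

test statistic = 23.018

n = 74; E_i = n·p_i = [20.18, 20.18, 33.64]
χ² = (7−20.18)²/20.18 + (37−20.18)²/20.18 + (30−33.64)²/33.64 = 23.0180
df = 2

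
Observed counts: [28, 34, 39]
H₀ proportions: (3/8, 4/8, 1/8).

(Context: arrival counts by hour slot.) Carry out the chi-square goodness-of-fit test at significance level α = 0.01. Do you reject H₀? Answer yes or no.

reject H₀: yes

n = 101; E_i = n·p_i = [37.88, 50.50, 12.62]
χ² = (28−37.88)²/37.88 + (34−50.50)²/50.50 + (39−12.62)²/12.62 = 63.0660
df = 2
p-value (upper-tail) = 0.00000
At α=0.01: p < α → reject H₀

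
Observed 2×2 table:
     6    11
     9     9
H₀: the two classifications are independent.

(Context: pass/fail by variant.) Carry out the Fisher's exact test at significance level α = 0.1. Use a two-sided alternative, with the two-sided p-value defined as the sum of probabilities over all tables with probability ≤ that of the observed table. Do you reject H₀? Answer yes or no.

reject H₀: no

Margins: r₁=17, r₂=18, c₁=15, c₂=20, n=35
p_obs = C(17,6)·C(18,9)/C(35,15); sum pmf over tables with pmf ≤ p_obs
p-value (two-sided) = 0.49979
At α=0.1: p ≥ α → fail to reject H₀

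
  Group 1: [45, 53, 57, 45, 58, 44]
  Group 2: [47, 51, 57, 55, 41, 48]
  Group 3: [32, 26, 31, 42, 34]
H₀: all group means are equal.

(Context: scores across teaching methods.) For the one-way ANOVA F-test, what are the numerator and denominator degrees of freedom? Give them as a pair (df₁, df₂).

k = 3 groups, N = 17 total
df = (k−1, N−k) = (3−1, 17−3) = (2, 14)

degrees of freedom = [2, 14]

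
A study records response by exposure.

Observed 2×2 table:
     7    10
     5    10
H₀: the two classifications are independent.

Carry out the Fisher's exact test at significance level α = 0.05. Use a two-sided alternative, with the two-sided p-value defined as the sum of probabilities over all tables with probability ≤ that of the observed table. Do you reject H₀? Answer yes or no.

reject H₀: no

Margins: r₁=17, r₂=15, c₁=12, c₂=20, n=32
p_obs = C(17,7)·C(15,5)/C(32,12); sum pmf over tables with pmf ≤ p_obs
p-value (two-sided) = 0.72567
At α=0.05: p ≥ α → fail to reject H₀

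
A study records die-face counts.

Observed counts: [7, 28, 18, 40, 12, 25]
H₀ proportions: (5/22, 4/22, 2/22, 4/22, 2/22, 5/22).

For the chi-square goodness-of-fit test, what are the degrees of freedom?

degrees of freedom = 5

df = k − 1 = 6 − 1 = 5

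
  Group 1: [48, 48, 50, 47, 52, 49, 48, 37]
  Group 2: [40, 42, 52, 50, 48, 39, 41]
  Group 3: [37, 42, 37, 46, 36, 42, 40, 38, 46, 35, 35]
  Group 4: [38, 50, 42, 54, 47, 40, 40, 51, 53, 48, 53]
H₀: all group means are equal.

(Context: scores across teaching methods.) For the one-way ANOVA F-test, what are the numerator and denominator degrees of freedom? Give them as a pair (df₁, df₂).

k = 4 groups, N = 37 total
df = (k−1, N−k) = (4−1, 37−4) = (3, 33)

degrees of freedom = [3, 33]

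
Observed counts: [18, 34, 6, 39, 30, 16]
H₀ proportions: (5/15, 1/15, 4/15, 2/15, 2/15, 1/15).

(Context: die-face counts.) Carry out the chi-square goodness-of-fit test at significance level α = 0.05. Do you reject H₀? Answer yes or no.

reject H₀: yes

n = 143; E_i = n·p_i = [47.67, 9.53, 38.13, 19.07, 19.07, 9.53]
χ² = (18−47.67)²/47.67 + (34−9.53)²/9.53 + (6−38.13)²/38.13 + (39−19.07)²/19.07 + (30−19.07)²/19.07 + (16−9.53)²/9.53 = 139.8287
df = 5
p-value (upper-tail) = 0.00000
At α=0.05: p < α → reject H₀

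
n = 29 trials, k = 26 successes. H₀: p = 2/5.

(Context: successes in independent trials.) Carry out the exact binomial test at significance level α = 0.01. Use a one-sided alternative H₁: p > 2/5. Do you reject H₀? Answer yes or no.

reject H₀: yes

Exact binomial: n=29, k=26, p₀=2/5=0.4000
P(X≥26) from Σ C(n,i)·p₀^i·(1−p₀)^(n−i)
p-value (one-sided, H₁ greater) = 0.00000
At α=0.01: p < α → reject H₀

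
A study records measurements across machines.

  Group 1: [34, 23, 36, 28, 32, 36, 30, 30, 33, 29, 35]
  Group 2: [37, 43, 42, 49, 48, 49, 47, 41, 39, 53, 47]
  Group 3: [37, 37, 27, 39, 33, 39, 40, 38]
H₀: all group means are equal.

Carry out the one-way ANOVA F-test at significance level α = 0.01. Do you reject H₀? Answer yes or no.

Group means [31.45, 45.00, 36.25], grand mean 37.700
SSB = Σnᵢ(x̄ᵢ−x̄)² = 1032.073; SSW = ΣΣ(x−x̄ᵢ)² = 528.227
MSB = 1032.073/2 = 516.0364; MSW = 528.227/27 = 19.5640
F = MSB/MSW = 26.3769
df = (2, 27)
p-value (upper-tail) = 0.00000
At α=0.01: p < α → reject H₀

reject H₀: yes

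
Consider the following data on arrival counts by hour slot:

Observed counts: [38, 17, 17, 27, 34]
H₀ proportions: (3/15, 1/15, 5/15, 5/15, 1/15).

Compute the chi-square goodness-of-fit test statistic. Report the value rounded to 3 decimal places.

n = 133; E_i = n·p_i = [26.60, 8.87, 44.33, 44.33, 8.87]
χ² = (38−26.60)²/26.60 + (17−8.87)²/8.87 + (17−44.33)²/44.33 + (27−44.33)²/44.33 + (34−8.87)²/8.87 = 107.2180
df = 4

test statistic = 107.218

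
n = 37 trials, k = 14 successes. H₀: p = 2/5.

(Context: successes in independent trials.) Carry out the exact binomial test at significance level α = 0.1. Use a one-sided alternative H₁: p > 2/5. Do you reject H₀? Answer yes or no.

Exact binomial: n=37, k=14, p₀=2/5=0.4000
P(X≥14) from Σ C(n,i)·p₀^i·(1−p₀)^(n−i)
p-value (one-sided, H₁ greater) = 0.66501
At α=0.1: p ≥ α → fail to reject H₀

reject H₀: no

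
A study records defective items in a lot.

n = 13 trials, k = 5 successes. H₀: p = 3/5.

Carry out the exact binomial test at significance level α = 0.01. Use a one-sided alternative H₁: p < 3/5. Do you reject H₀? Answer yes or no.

Exact binomial: n=13, k=5, p₀=3/5=0.6000
P(X≤5) from Σ C(n,i)·p₀^i·(1−p₀)^(n−i)
p-value (one-sided, H₁ less) = 0.09767
At α=0.01: p ≥ α → fail to reject H₀

reject H₀: no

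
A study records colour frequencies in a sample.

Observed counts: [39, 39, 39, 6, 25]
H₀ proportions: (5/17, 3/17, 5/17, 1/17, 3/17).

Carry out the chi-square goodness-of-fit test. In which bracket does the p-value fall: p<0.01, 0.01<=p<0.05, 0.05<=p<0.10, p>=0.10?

p-value bracket: 0.05<=p<0.10

n = 148; E_i = n·p_i = [43.53, 26.12, 43.53, 8.71, 26.12]
χ² = (39−43.53)²/43.53 + (39−26.12)²/26.12 + (39−43.53)²/43.53 + (6−8.71)²/8.71 + (25−26.12)²/26.12 = 8.1856
df = 4
p-value (upper-tail) = 0.08501
→ bracket: 0.05<=p<0.10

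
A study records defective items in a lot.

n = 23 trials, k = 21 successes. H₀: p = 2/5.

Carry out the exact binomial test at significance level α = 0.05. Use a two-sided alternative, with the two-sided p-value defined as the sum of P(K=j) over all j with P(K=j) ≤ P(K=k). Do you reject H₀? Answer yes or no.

reject H₀: yes

Exact binomial: n=23, k=21, p₀=2/5=0.4000
P(X=j) = C(n,j)·p₀^j·(1−p₀)^(n−j); p = Σ P(X=j) over j with P(X=j) ≤ P(X=21)
p-value (two-sided) = 0.00000
At α=0.05: p < α → reject H₀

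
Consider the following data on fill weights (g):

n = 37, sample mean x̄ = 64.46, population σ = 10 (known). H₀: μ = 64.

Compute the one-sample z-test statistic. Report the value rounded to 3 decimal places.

test statistic = 0.280

SE = σ/√n = 10/√37 = 1.6440
z = (x̄−μ₀)/SE = (64.46−64)/1.6440 = 0.2798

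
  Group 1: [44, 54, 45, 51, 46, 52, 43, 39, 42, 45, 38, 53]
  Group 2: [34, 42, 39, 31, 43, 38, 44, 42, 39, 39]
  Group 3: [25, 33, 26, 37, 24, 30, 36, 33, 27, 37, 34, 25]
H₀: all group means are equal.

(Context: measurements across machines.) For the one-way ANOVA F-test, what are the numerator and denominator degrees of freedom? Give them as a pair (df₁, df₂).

k = 3 groups, N = 34 total
df = (k−1, N−k) = (3−1, 34−3) = (2, 31)

degrees of freedom = [2, 31]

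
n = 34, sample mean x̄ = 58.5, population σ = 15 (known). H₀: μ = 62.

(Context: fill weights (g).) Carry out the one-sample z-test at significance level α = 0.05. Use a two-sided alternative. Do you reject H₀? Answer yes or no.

SE = σ/√n = 15/√34 = 2.5725
z = (x̄−μ₀)/SE = (58.5−62)/2.5725 = -1.3606
p-value (two-sided) = 0.17365
At α=0.05: p ≥ α → fail to reject H₀

reject H₀: no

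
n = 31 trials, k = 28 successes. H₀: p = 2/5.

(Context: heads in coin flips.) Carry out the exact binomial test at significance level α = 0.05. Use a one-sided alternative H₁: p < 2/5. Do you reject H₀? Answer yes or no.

reject H₀: no

Exact binomial: n=31, k=28, p₀=2/5=0.4000
P(X≤28) from Σ C(n,i)·p₀^i·(1−p₀)^(n−i)
p-value (one-sided, H₁ less) = 1.00000
At α=0.05: p ≥ α → fail to reject H₀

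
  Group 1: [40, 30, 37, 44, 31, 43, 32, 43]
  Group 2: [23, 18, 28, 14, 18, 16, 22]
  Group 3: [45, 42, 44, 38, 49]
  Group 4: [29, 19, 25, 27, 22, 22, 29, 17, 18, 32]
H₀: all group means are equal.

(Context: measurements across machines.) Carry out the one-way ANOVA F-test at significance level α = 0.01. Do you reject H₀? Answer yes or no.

reject H₀: yes

Group means [37.50, 19.86, 43.60, 24.00], grand mean 29.900
SSB = Σnᵢ(x̄ᵢ−x̄)² = 2454.643; SSW = ΣΣ(x−x̄ᵢ)² = 682.057
MSB = 2454.643/3 = 818.2143; MSW = 682.057/26 = 26.2330
F = MSB/MSW = 31.1903
df = (3, 26)
p-value (upper-tail) = 0.00000
At α=0.01: p < α → reject H₀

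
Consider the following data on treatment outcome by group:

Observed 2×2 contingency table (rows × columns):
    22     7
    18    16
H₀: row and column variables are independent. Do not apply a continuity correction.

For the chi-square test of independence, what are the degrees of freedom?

df = (r−1)(c−1) = (2−1)·(2−1) = 1

degrees of freedom = 1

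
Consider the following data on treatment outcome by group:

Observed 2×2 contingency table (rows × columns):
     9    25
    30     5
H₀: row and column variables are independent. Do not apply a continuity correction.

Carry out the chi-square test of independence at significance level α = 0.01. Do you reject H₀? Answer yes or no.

reject H₀: yes

Row totals [34, 35], col totals [39, 30], n=69
χ² = (9−19.22)²/19.22 + (25−14.78)²/14.78 + (30−19.78)²/19.78 + (5−15.22)²/15.22 = 24.6317
df = 1
p-value (upper-tail) = 0.00000
At α=0.01: p < α → reject H₀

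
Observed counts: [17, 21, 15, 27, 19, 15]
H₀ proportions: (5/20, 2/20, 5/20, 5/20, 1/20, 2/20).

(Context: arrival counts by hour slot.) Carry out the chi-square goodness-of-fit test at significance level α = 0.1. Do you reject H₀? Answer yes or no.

reject H₀: yes

n = 114; E_i = n·p_i = [28.50, 11.40, 28.50, 28.50, 5.70, 11.40]
χ² = (17−28.50)²/28.50 + (21−11.40)²/11.40 + (15−28.50)²/28.50 + (27−28.50)²/28.50 + (19−5.70)²/5.70 + (15−11.40)²/11.40 = 51.3684
df = 5
p-value (upper-tail) = 0.00000
At α=0.1: p < α → reject H₀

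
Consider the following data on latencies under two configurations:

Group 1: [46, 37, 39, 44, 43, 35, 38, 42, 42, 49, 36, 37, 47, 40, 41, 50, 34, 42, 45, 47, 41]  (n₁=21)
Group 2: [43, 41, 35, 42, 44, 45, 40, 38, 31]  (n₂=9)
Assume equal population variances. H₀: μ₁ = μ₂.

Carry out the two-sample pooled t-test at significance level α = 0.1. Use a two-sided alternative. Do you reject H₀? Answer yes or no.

reject H₀: no

x̄₁=41.667, s₁=4.586, n₁=21
x̄₂=39.889, s₂=4.540, n₂=9
s_p² = [20·4.586² + 8·4.540²]/28 = 20.9127
SE = √(s_p²·(1/21+1/9)) = 1.8219
t = (41.667−39.889)/1.8219 = 0.9758
df = 28
p-value (two-sided) = 0.33754
At α=0.1: p ≥ α → fail to reject H₀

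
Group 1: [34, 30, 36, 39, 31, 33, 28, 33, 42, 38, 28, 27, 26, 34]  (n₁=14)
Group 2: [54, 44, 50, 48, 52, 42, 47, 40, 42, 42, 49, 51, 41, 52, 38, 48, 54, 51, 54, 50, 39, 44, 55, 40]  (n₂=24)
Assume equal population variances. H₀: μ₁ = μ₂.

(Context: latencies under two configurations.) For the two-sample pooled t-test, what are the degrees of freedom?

df = n₁ + n₂ − 2 = 14 + 24 − 2 = 36

degrees of freedom = 36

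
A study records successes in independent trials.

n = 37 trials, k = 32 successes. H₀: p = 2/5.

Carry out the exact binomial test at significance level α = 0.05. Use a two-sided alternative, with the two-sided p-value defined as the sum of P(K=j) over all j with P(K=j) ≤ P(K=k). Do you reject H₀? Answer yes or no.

reject H₀: yes

Exact binomial: n=37, k=32, p₀=2/5=0.4000
P(X=j) = C(n,j)·p₀^j·(1−p₀)^(n−j); p = Σ P(X=j) over j with P(X=j) ≤ P(X=32)
p-value (two-sided) = 0.00000
At α=0.05: p < α → reject H₀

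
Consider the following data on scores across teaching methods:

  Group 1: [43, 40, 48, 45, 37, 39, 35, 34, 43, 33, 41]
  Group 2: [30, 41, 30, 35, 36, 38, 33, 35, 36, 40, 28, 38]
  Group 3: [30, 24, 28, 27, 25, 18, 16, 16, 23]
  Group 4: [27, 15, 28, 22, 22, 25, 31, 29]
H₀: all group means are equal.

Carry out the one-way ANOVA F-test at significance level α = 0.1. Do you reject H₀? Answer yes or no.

Group means [39.82, 35.00, 23.00, 24.88], grand mean 31.600
SSB = Σnᵢ(x̄ᵢ−x̄)² = 1909.089; SSW = ΣΣ(x−x̄ᵢ)² = 812.511
MSB = 1909.089/3 = 636.3629; MSW = 812.511/36 = 22.5698
F = MSB/MSW = 28.1954
df = (3, 36)
p-value (upper-tail) = 0.00000
At α=0.1: p < α → reject H₀

reject H₀: yes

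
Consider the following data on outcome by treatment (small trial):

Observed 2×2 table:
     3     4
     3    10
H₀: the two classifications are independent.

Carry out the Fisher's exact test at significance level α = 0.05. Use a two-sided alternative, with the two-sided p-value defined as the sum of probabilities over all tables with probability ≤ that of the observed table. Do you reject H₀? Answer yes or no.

reject H₀: no

Margins: r₁=7, r₂=13, c₁=6, c₂=14, n=20
p_obs = C(7,3)·C(13,3)/C(20,6); sum pmf over tables with pmf ≤ p_obs
p-value (two-sided) = 0.61262
At α=0.05: p ≥ α → fail to reject H₀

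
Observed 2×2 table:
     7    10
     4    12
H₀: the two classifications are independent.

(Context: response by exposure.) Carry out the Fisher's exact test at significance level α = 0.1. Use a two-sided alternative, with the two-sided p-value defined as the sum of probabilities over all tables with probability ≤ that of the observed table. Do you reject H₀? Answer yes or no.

reject H₀: no

Margins: r₁=17, r₂=16, c₁=11, c₂=22, n=33
p_obs = C(17,7)·C(16,4)/C(33,11); sum pmf over tables with pmf ≤ p_obs
p-value (two-sided) = 0.46464
At α=0.1: p ≥ α → fail to reject H₀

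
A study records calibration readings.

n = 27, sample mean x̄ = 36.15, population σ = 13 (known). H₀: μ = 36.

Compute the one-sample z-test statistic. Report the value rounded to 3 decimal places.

test statistic = 0.060

SE = σ/√n = 13/√27 = 2.5019
z = (x̄−μ₀)/SE = (36.15−36)/2.5019 = 0.0600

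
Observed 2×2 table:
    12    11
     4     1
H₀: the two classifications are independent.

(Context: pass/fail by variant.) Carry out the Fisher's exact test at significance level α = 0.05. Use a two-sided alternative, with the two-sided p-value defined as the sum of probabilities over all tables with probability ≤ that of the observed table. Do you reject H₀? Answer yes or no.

reject H₀: no

Margins: r₁=23, r₂=5, c₁=16, c₂=12, n=28
p_obs = C(23,12)·C(5,4)/C(28,16); sum pmf over tables with pmf ≤ p_obs
p-value (two-sided) = 0.35531
At α=0.05: p ≥ α → fail to reject H₀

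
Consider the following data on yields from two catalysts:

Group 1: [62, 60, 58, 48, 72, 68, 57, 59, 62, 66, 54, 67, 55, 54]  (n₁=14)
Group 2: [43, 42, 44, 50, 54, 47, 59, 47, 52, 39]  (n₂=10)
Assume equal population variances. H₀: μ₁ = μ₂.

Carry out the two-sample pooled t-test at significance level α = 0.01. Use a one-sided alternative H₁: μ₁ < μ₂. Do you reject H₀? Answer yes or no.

reject H₀: no

x̄₁=60.143, s₁=6.538, n₁=14
x̄₂=47.700, s₂=6.111, n₂=10
s_p² = [13·6.538² + 9·6.111²]/22 = 40.5370
SE = √(s_p²·(1/14+1/10)) = 2.6361
t = (60.143−47.700)/2.6361 = 4.7201
df = 22
p-value (one-sided, H₁ less) = 0.99995
At α=0.01: p ≥ α → fail to reject H₀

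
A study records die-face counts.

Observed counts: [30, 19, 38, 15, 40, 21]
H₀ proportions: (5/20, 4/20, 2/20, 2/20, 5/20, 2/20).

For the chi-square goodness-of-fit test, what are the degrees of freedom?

df = k − 1 = 6 − 1 = 5

degrees of freedom = 5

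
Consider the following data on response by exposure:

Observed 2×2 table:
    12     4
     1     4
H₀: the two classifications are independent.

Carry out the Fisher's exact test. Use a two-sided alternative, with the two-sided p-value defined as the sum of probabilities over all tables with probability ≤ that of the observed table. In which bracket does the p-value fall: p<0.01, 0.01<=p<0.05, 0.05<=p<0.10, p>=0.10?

p-value bracket: 0.01<=p<0.05

Margins: r₁=16, r₂=5, c₁=13, c₂=8, n=21
p_obs = C(16,12)·C(5,1)/C(21,13); sum pmf over tables with pmf ≤ p_obs
p-value (two-sided) = 0.04747
→ bracket: 0.01<=p<0.05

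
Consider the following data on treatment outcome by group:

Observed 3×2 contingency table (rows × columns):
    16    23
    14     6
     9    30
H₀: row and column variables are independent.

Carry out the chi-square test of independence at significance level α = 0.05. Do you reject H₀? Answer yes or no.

reject H₀: yes

Row totals [39, 20, 39], col totals [39, 59], n=98
χ² = (16−15.52)²/15.52 + (23−23.48)²/23.48 + (14−7.96)²/7.96 + (6−12.04)²/12.04 + (9−15.52)²/15.52 + (30−23.48)²/23.48 = 12.1902
df = 2
p-value (upper-tail) = 0.00225
At α=0.05: p < α → reject H₀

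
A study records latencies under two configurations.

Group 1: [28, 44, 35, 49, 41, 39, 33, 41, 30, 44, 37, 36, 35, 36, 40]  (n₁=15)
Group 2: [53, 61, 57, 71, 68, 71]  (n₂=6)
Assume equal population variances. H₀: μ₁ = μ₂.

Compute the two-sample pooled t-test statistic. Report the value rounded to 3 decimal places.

x̄₁=37.867, s₁=5.553, n₁=15
x̄₂=63.500, s₂=7.635, n₂=6
s_p² = [14·5.553² + 5·7.635²]/19 = 38.0649
SE = √(s_p²·(1/15+1/6)) = 2.9802
t = (37.867−63.500)/2.9802 = -8.6011
df = 19

test statistic = -8.601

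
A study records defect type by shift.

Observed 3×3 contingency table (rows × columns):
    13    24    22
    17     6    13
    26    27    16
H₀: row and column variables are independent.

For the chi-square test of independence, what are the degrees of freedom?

degrees of freedom = 4

df = (r−1)(c−1) = (3−1)·(3−1) = 4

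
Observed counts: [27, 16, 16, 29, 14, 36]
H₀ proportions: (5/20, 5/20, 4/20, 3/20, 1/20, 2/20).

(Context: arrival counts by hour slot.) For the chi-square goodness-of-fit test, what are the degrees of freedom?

degrees of freedom = 5

df = k − 1 = 6 − 1 = 5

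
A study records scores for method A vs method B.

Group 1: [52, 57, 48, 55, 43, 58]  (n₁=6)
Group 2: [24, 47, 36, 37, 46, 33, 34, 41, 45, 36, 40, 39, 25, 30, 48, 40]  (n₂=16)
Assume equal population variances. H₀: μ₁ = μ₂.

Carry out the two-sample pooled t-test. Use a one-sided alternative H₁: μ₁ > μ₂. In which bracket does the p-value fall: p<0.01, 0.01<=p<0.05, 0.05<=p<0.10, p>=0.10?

x̄₁=52.167, s₁=5.776, n₁=6
x̄₂=37.562, s₂=7.248, n₂=16
s_p² = [5·5.776² + 15·7.248²]/20 = 47.7385
SE = √(s_p²·(1/6+1/16)) = 3.3076
t = (52.167−37.562)/3.3076 = 4.4154
df = 20
p-value (one-sided, H₁ greater) = 0.00013
→ bracket: p<0.01

p-value bracket: p<0.01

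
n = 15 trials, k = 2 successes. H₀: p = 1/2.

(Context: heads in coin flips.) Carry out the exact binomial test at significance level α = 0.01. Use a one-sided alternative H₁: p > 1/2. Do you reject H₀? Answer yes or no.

reject H₀: no

Exact binomial: n=15, k=2, p₀=1/2=0.5000
P(X≥2) from Σ C(n,i)·p₀^i·(1−p₀)^(n−i)
p-value (one-sided, H₁ greater) = 0.99951
At α=0.01: p ≥ α → fail to reject H₀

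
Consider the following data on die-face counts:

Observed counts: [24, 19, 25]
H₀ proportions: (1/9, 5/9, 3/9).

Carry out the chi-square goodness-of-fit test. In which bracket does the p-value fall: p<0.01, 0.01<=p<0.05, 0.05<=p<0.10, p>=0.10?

n = 68; E_i = n·p_i = [7.56, 37.78, 22.67]
χ² = (24−7.56)²/7.56 + (19−37.78)²/37.78 + (25−22.67)²/22.67 = 45.3647
df = 2
p-value (upper-tail) = 0.00000
→ bracket: p<0.01

p-value bracket: p<0.01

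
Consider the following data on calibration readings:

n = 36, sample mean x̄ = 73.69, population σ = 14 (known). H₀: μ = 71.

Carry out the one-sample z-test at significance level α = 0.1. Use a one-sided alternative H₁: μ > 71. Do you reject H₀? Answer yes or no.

reject H₀: no

SE = σ/√n = 14/√36 = 2.3333
z = (x̄−μ₀)/SE = (73.69−71)/2.3333 = 1.1529
p-value (one-sided, H₁ greater) = 0.12448
At α=0.1: p ≥ α → fail to reject H₀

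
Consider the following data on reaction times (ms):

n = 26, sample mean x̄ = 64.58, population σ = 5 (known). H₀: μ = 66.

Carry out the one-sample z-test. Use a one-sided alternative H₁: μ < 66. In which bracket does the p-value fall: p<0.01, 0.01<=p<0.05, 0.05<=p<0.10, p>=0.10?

p-value bracket: 0.05<=p<0.10

SE = σ/√n = 5/√26 = 0.9806
z = (x̄−μ₀)/SE = (64.58−66)/0.9806 = -1.4481
p-value (one-sided, H₁ less) = 0.07379
→ bracket: 0.05<=p<0.10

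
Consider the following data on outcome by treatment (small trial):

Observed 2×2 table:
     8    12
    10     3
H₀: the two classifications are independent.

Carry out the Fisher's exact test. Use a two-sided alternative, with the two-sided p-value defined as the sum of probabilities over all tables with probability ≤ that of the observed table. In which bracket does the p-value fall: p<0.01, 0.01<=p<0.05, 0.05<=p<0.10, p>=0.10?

Margins: r₁=20, r₂=13, c₁=18, c₂=15, n=33
p_obs = C(20,8)·C(13,10)/C(33,18); sum pmf over tables with pmf ≤ p_obs
p-value (two-sided) = 0.07244
→ bracket: 0.05<=p<0.10

p-value bracket: 0.05<=p<0.10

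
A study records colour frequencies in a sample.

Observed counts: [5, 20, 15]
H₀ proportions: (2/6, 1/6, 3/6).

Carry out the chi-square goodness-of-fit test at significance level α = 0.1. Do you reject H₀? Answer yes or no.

reject H₀: yes

n = 40; E_i = n·p_i = [13.33, 6.67, 20.00]
χ² = (5−13.33)²/13.33 + (20−6.67)²/6.67 + (15−20.00)²/20.00 = 33.1250
df = 2
p-value (upper-tail) = 0.00000
At α=0.1: p < α → reject H₀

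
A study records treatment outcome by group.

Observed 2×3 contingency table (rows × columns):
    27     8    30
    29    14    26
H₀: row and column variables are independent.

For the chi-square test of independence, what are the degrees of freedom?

df = (r−1)(c−1) = (2−1)·(3−1) = 2

degrees of freedom = 2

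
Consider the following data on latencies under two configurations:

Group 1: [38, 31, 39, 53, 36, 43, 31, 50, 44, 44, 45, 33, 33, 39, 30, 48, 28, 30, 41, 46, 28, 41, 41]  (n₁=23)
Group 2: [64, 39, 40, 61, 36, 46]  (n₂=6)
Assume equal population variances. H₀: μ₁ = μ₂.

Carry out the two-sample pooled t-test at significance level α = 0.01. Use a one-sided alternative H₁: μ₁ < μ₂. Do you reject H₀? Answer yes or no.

x̄₁=38.783, s₁=7.305, n₁=23
x̄₂=47.667, s₂=11.978, n₂=6
s_p² = [22·7.305² + 5·11.978²]/27 = 70.0462
SE = √(s_p²·(1/23+1/6)) = 3.8366
t = (38.783−47.667)/3.8366 = -2.3156
df = 27
p-value (one-sided, H₁ less) = 0.01421
At α=0.01: p ≥ α → fail to reject H₀

reject H₀: no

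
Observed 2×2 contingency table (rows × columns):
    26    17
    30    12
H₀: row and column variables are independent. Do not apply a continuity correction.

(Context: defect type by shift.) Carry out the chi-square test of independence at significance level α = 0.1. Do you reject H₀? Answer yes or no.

reject H₀: no

Row totals [43, 42], col totals [56, 29], n=85
χ² = (26−28.33)²/28.33 + (17−14.67)²/14.67 + (30−27.67)²/27.67 + (12−14.33)²/14.33 = 1.1362
df = 1
p-value (upper-tail) = 0.28646
At α=0.1: p ≥ α → fail to reject H₀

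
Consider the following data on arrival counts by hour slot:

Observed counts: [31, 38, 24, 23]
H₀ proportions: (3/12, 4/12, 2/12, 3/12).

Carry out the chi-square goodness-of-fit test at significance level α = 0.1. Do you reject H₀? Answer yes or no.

reject H₀: no

n = 116; E_i = n·p_i = [29.00, 38.67, 19.33, 29.00]
χ² = (31−29.00)²/29.00 + (38−38.67)²/38.67 + (24−19.33)²/19.33 + (23−29.00)²/29.00 = 2.5172
df = 3
p-value (upper-tail) = 0.47218
At α=0.1: p ≥ α → fail to reject H₀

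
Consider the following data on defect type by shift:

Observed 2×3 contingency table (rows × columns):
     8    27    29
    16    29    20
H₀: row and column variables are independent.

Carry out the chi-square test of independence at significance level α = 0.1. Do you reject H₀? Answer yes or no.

Row totals [64, 65], col totals [24, 56, 49], n=129
χ² = (8−11.91)²/11.91 + (27−27.78)²/27.78 + (29−24.31)²/24.31 + (16−12.09)²/12.09 + (29−28.22)²/28.22 + (20−24.69)²/24.69 = 4.3837
df = 2
p-value (upper-tail) = 0.11171
At α=0.1: p ≥ α → fail to reject H₀

reject H₀: no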